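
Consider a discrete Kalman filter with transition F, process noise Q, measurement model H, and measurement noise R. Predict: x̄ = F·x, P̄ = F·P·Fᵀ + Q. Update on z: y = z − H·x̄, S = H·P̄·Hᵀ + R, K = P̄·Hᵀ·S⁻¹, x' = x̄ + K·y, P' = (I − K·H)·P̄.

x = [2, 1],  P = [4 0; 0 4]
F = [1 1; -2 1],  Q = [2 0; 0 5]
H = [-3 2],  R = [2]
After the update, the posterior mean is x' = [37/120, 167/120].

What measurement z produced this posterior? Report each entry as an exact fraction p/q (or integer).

z = [2]

x̄ = F·x = [3, -3]
P̄ = F·P·Fᵀ + Q = [10 -4; -4 25]
S = H·P̄·Hᵀ + R = [240]
K = P̄·Hᵀ·S⁻¹ = [-19/120; 31/120]
x' − x̄ = [-323/120, 527/120] = K·y
y = (KᵀK)⁻¹·Kᵀ·(x' − x̄) = [17]
z = y + H·x̄ = [17] + [-15] = [2]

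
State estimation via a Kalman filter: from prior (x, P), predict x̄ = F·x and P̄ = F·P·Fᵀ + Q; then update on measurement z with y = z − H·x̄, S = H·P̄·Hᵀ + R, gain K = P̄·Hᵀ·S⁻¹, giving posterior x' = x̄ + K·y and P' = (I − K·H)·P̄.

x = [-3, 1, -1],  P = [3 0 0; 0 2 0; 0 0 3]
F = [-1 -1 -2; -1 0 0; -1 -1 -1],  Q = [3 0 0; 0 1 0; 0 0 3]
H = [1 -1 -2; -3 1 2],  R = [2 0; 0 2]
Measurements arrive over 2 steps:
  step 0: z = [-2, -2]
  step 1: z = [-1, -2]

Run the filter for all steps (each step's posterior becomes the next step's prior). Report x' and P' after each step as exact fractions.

step 0: x' = [1369/636, 471/212, 172/159], P' = [595/636 61/212 124/159; 61/212 493/212 -41/53; 124/159 -41/53 214/159]
step 1: x' = [151723/198795, -3569/132530, 84838/198795], P' = [180224/198795 17914/66265 150614/198795; 17914/66265 76097/66265 -17066/66265; 150614/198795 -17066/66265 216464/198795]

step 0: x̄ = F·x = [4, 3, 3]
step 0: P̄ = F·P·Fᵀ + Q = [20 3 11; 3 4 3; 11 3 11]
step 0: y = z − H·x̄ = [3, 1]
step 0: S = H·P̄·Hᵀ + R = [32 -20; -20 92]
step 0: K = P̄·Hᵀ·S⁻¹ = [-145/318 -305/636; -13/53 -9/212; -181/318 -67/318]
step 0: x' = x̄ + K·y = [1369/636, 471/212, 172/159]
step 0: P' = (I − K·H)·P̄ = [595/636 61/212 124/159; 61/212 493/212 -41/53; 124/159 -41/53 214/159]
step 1: x̄ = F·x = [-693/106, -1369/636, -1735/318]
step 1: P̄ = F·P·Fᵀ + Q = [649/53 295/106 347/53; 295/106 1231/636 637/318; 347/53 637/318 1303/159]
step 1: y = z − H·x̄ = [-4787/636, -5437/636]
step 1: S = H·P̄·Hᵀ + R = [16039/636 -10147/636; -10147/636 37951/636]
step 1: K = P̄·Hᵀ·S⁻¹ = [-87373/198795 -92851/198795; -24051/132530 -11777/132530; -115558/198795 -35056/198795]
step 1: x' = x̄ + K·y = [151723/198795, -3569/132530, 84838/198795]
step 1: P' = (I − K·H)·P̄ = [180224/198795 17914/66265 150614/198795; 17914/66265 76097/66265 -17066/66265; 150614/198795 -17066/66265 216464/198795]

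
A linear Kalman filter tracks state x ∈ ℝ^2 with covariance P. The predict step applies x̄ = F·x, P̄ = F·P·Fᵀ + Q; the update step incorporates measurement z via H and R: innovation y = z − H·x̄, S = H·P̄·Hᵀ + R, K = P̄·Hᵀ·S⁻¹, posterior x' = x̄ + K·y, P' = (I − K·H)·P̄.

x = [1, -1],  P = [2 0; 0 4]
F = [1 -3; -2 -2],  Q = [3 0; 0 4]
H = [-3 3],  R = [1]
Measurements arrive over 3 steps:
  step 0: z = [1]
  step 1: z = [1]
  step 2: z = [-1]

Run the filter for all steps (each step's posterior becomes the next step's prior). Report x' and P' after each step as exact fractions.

step 0: x̄ = F·x = [4, 0]
step 0: P̄ = F·P·Fᵀ + Q = [41 20; 20 28]
step 0: y = z − H·x̄ = [13]
step 0: S = H·P̄·Hᵀ + R = [262]
step 0: K = P̄·Hᵀ·S⁻¹ = [-63/262; 12/131]
step 0: x' = x̄ + K·y = [229/262, 156/131]
step 0: P' = (I − K·H)·P̄ = [6773/262 3376/131; 3376/131 3380/131]
step 1: x̄ = F·x = [-707/262, -541/131]
step 1: P̄ = F·P·Fᵀ + Q = [27887/262 27011/131; 27011/131 54598/131]
step 1: y = z − H·x̄ = [1387/262]
step 1: S = H·P̄·Hᵀ + R = [261613/262]
step 1: K = P̄·Hᵀ·S⁻¹ = [78405/261613; 165522/261613]
step 1: x' = x̄ + K·y = [-290888/261613, -204146/261613]
step 1: P' = (I − K·H)·P̄ = [4382663/261613 4408798/261613; 4408798/261613 4463972/261613]
step 2: x̄ = F·x = [321550/261613, 990068/261613]
step 2: P̄ = F·P·Fᵀ + Q = [18890462/261613 35653698/261613; 35653698/261613 71703376/261613]
step 2: y = z − H·x̄ = [-2267167/261613]
step 2: S = H·P̄·Hᵀ + R = [173839591/261613]
step 2: K = P̄·Hᵀ·S⁻¹ = [50289708/173839591; 108149034/173839591]
step 2: x' = x̄ + K·y = [-222148922/173839591, -279339730/173839591]
step 2: P' = (I − K·H)·P̄ = [2885389706/173839591 2902152942/173839591; 2902152942/173839591 2938202620/173839591]

step 0: x' = [229/262, 156/131], P' = [6773/262 3376/131; 3376/131 3380/131]
step 1: x' = [-290888/261613, -204146/261613], P' = [4382663/261613 4408798/261613; 4408798/261613 4463972/261613]
step 2: x' = [-222148922/173839591, -279339730/173839591], P' = [2885389706/173839591 2902152942/173839591; 2902152942/173839591 2938202620/173839591]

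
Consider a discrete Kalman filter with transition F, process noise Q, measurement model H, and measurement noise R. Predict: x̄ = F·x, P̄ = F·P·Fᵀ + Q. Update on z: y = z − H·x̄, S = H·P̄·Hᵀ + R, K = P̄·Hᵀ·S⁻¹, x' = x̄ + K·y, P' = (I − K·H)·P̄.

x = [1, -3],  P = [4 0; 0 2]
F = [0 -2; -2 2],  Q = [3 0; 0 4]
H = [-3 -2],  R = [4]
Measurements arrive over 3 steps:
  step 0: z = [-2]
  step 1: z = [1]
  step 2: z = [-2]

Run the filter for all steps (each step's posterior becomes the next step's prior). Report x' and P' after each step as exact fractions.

step 0: x' = [6, -8], P' = [60/7 -88/7; -88/7 2308/119]
step 1: x' = [11521/801, -160804/7209], P' = [6884/89 -93304/801; -93304/801 1271332/7209]
step 2: x' = [17207222/910039, -25115926/910039], P' = [303774556/910039 -458797192/910039; -458797192/910039 693780028/910039]

step 0: x̄ = F·x = [6, -8]
step 0: P̄ = F·P·Fᵀ + Q = [11 -8; -8 28]
step 0: y = z − H·x̄ = [0]
step 0: S = H·P̄·Hᵀ + R = [119]
step 0: K = P̄·Hᵀ·S⁻¹ = [-1/7; -32/119]
step 0: x' = x̄ + K·y = [6, -8]
step 0: P' = (I − K·H)·P̄ = [60/7 -88/7; -88/7 2308/119]
step 1: x̄ = F·x = [16, -28]
step 1: P̄ = F·P·Fᵀ + Q = [9589/119 -15216/119; -15216/119 25756/119]
step 1: y = z − H·x̄ = [-7]
step 1: S = H·P̄·Hᵀ + R = [7209/119]
step 1: K = P̄·Hᵀ·S⁻¹ = [185/801; -5864/7209]
step 1: x' = x̄ + K·y = [11521/801, -160804/7209]
step 1: P' = (I − K·H)·P̄ = [6884/89 -93304/801; -93304/801 1271332/7209]
step 2: x̄ = F·x = [321608/7209, -528986/7209]
step 2: P̄ = F·P·Fᵀ + Q = [5106955/7209 -8444272/7209; -8444272/7209 14062468/7209]
step 2: y = z − H·x̄ = [-107566/7209]
step 2: S = H·P̄·Hᵀ + R = [910039/7209]
step 2: K = P̄·Hᵀ·S⁻¹ = [1567679/910039; -2792120/910039]
step 2: x' = x̄ + K·y = [17207222/910039, -25115926/910039]
step 2: P' = (I − K·H)·P̄ = [303774556/910039 -458797192/910039; -458797192/910039 693780028/910039]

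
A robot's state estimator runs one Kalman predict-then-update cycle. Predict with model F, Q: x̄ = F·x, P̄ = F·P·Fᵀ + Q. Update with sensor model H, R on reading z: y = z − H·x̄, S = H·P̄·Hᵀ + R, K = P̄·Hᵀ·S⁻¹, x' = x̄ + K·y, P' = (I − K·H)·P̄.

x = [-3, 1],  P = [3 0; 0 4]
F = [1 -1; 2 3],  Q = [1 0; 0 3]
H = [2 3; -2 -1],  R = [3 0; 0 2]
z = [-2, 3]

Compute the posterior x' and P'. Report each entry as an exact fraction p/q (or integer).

x̄ = F·x = [-4, -3]
P̄ = F·P·Fᵀ + Q = [8 -6; -6 51]
y = z − H·x̄ = [15, -8]
S = H·P̄·Hᵀ + R = [422 -137; -137 61]
K = P̄·Hᵀ·S⁻¹ = [-1492/6973 -4494/6973; 3258/6973 2859/6973]
x' = x̄ + K·y = [-14320/6973, 5079/6973]
P' = (I − K·H)·P̄ = [7860/6973 -6732/6973; -6732/6973 7746/6973]

x' = [-14320/6973, 5079/6973]
P' = [7860/6973 -6732/6973; -6732/6973 7746/6973]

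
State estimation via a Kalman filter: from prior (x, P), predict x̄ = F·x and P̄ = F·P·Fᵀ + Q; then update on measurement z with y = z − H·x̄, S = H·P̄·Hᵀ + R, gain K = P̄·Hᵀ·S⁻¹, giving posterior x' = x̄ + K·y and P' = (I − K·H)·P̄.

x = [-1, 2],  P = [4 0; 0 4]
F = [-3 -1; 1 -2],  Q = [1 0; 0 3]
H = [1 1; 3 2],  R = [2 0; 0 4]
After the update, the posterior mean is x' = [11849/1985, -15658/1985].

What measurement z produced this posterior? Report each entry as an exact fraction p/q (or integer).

x̄ = F·x = [1, -5]
P̄ = F·P·Fᵀ + Q = [41 -4; -4 23]
S = H·P̄·Hᵀ + R = [58 149; 149 417]
K = P̄·Hᵀ·S⁻¹ = [-1706/1985 1157/1985; 2857/1985 -859/1985]
x' − x̄ = [9864/1985, -5733/1985] = K·y
y = (KᵀK)⁻¹·Kᵀ·(x' − x̄) = [1, 10]
z = y + H·x̄ = [1, 10] + [-4, -7] = [-3, 3]

z = [-3, 3]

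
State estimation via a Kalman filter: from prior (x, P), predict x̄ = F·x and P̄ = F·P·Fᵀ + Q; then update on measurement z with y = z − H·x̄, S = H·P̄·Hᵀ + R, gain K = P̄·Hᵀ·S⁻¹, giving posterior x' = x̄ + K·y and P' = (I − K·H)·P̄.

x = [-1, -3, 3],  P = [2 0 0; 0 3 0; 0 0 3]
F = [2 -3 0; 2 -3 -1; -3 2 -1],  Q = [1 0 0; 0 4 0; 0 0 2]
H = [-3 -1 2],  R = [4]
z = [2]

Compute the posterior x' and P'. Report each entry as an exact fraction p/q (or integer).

x' = [133/396, -343/132, 5/36]
P' = [1559/1188 259/396 211/108; 259/396 1055/132 167/36; 211/108 167/36 601/108]

x̄ = F·x = [7, 4, -6]
P̄ = F·P·Fᵀ + Q = [36 35 -30; 35 42 -27; -30 -27 35]
y = z − H·x̄ = [39]
S = H·P̄·Hᵀ + R = [1188]
K = P̄·Hᵀ·S⁻¹ = [-203/1188; -67/396; 17/108]
x' = x̄ + K·y = [133/396, -343/132, 5/36]
P' = (I − K·H)·P̄ = [1559/1188 259/396 211/108; 259/396 1055/132 167/36; 211/108 167/36 601/108]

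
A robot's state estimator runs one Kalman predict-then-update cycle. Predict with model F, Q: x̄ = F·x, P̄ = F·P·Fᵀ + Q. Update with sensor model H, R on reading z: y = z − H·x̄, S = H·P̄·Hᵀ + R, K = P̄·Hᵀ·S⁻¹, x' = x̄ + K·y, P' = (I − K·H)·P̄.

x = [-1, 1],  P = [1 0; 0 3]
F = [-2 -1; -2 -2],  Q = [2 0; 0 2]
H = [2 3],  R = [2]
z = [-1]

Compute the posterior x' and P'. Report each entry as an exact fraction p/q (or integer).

x̄ = F·x = [1, 0]
P̄ = F·P·Fᵀ + Q = [9 10; 10 18]
y = z − H·x̄ = [-3]
S = H·P̄·Hᵀ + R = [320]
K = P̄·Hᵀ·S⁻¹ = [3/20; 37/160]
x' = x̄ + K·y = [11/20, -111/160]
P' = (I − K·H)·P̄ = [9/5 -11/10; -11/10 71/80]

x' = [11/20, -111/160]
P' = [9/5 -11/10; -11/10 71/80]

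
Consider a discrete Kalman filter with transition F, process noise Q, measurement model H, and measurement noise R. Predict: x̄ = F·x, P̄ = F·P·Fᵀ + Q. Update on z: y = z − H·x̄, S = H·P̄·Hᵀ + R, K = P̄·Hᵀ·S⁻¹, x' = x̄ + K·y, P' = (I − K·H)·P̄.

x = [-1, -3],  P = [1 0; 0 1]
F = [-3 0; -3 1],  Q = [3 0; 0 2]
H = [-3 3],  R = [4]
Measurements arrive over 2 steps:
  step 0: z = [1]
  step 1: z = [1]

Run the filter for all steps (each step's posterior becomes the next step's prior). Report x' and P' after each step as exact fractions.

step 0: x' = [42/29, 45/29], P' = [615/58 603/58; 603/58 615/58]
step 1: x' = [-14652/8377, -11577/8377], P' = [214374/8377 206442/8377; 206442/8377 202130/8377]

step 0: x̄ = F·x = [3, 0]
step 0: P̄ = F·P·Fᵀ + Q = [12 9; 9 12]
step 0: y = z − H·x̄ = [10]
step 0: S = H·P̄·Hᵀ + R = [58]
step 0: K = P̄·Hᵀ·S⁻¹ = [-9/58; 9/58]
step 0: x' = x̄ + K·y = [42/29, 45/29]
step 0: P' = (I − K·H)·P̄ = [615/58 603/58; 603/58 615/58]
step 1: x̄ = F·x = [-126/29, -81/29]
step 1: P̄ = F·P·Fᵀ + Q = [5709/58 1863/29; 1863/29 1324/29]
step 1: y = z − H·x̄ = [-106/29]
step 1: S = H·P̄·Hᵀ + R = [8377/58]
step 1: K = P̄·Hᵀ·S⁻¹ = [-5949/8377; -3234/8377]
step 1: x' = x̄ + K·y = [-14652/8377, -11577/8377]
step 1: P' = (I − K·H)·P̄ = [214374/8377 206442/8377; 206442/8377 202130/8377]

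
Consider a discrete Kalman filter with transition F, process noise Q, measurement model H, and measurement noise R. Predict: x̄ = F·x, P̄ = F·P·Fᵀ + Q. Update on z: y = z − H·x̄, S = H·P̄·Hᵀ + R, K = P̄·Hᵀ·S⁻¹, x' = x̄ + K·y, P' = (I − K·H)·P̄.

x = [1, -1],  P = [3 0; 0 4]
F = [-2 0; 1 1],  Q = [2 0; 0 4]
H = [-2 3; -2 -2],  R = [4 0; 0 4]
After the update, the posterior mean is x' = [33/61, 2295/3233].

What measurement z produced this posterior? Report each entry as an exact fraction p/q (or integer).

z = [1, -3]

x̄ = F·x = [-2, 0]
P̄ = F·P·Fᵀ + Q = [14 -6; -6 11]
S = H·P̄·Hᵀ + R = [231 2; 2 56]
K = P̄·Hᵀ·S⁻¹ = [-12/61 -17/61; 635/3233 -600/3233]
x' − x̄ = [155/61, 2295/3233] = K·y
y = (KᵀK)⁻¹·Kᵀ·(x' − x̄) = [-3, -7]
z = y + H·x̄ = [-3, -7] + [4, 4] = [1, -3]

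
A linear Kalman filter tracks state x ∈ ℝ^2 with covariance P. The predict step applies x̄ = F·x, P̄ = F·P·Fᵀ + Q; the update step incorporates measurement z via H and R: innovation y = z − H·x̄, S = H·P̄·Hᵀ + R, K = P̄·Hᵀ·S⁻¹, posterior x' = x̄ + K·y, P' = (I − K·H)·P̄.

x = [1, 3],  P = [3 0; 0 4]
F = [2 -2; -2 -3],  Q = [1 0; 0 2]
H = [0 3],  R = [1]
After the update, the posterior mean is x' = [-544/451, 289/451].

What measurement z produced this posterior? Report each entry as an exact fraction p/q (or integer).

x̄ = F·x = [-4, -11]
P̄ = F·P·Fᵀ + Q = [29 12; 12 50]
S = H·P̄·Hᵀ + R = [451]
K = P̄·Hᵀ·S⁻¹ = [36/451; 150/451]
x' − x̄ = [1260/451, 5250/451] = K·y
y = (KᵀK)⁻¹·Kᵀ·(x' − x̄) = [35]
z = y + H·x̄ = [35] + [-33] = [2]

z = [2]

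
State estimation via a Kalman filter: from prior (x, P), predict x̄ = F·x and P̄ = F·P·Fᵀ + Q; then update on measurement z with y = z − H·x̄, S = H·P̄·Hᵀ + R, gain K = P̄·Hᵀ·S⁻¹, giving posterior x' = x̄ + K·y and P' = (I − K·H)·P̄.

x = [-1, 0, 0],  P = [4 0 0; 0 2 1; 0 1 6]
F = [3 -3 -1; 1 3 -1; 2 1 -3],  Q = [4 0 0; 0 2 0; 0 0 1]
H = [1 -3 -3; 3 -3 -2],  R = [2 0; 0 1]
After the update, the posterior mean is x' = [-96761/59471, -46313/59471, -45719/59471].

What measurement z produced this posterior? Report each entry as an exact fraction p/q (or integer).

z = [3, -1]

x̄ = F·x = [-3, -1, -2]
P̄ = F·P·Fᵀ + Q = [70 0 44; 0 24 22; 44 22 67]
S = H·P̄·Hᵀ + R = [1023 674; 674 851]
K = P̄·Hᵀ·S⁻¹ = [-134990/416297 166594/416297; -39254/416297 -25656/416297; -20563/59471 11534/59471]
x' − x̄ = [81652/59471, 13158/59471, 73223/59471] = K·y
y = (KᵀK)⁻¹·Kᵀ·(x' − x̄) = [-3, 1]
z = y + H·x̄ = [-3, 1] + [6, -2] = [3, -1]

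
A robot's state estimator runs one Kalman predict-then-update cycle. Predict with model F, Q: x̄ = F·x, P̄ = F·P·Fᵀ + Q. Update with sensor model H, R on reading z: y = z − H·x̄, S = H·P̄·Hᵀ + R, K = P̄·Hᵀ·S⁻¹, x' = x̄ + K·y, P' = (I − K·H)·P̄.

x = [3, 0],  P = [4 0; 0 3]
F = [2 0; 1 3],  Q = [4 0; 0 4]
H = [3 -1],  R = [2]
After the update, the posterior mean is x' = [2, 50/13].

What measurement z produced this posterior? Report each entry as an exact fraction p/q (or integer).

z = [2]

x̄ = F·x = [6, 3]
P̄ = F·P·Fᵀ + Q = [20 8; 8 35]
S = H·P̄·Hᵀ + R = [169]
K = P̄·Hᵀ·S⁻¹ = [4/13; -11/169]
x' − x̄ = [-4, 11/13] = K·y
y = (KᵀK)⁻¹·Kᵀ·(x' − x̄) = [-13]
z = y + H·x̄ = [-13] + [15] = [2]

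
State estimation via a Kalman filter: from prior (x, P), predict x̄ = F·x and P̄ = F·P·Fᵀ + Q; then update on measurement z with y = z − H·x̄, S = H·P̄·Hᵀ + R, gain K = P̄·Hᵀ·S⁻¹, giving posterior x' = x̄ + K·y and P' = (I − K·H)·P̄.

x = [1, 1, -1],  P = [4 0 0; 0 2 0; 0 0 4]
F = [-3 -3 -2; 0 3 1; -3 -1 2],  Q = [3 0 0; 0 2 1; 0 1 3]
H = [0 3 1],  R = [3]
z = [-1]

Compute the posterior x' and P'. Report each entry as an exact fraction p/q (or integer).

x' = [-562/147, 171/98, -305/49]
P' = [9379/147 -624/49 1846/49; -624/49 477/98 -678/49; 1846/49 -678/49 2067/49]

x̄ = F·x = [-4, 2, -6]
P̄ = F·P·Fᵀ + Q = [73 -26 26; -26 24 3; 26 3 57]
y = z − H·x̄ = [-1]
S = H·P̄·Hᵀ + R = [294]
K = P̄·Hᵀ·S⁻¹ = [-26/147; 25/98; 11/49]
x' = x̄ + K·y = [-562/147, 171/98, -305/49]
P' = (I − K·H)·P̄ = [9379/147 -624/49 1846/49; -624/49 477/98 -678/49; 1846/49 -678/49 2067/49]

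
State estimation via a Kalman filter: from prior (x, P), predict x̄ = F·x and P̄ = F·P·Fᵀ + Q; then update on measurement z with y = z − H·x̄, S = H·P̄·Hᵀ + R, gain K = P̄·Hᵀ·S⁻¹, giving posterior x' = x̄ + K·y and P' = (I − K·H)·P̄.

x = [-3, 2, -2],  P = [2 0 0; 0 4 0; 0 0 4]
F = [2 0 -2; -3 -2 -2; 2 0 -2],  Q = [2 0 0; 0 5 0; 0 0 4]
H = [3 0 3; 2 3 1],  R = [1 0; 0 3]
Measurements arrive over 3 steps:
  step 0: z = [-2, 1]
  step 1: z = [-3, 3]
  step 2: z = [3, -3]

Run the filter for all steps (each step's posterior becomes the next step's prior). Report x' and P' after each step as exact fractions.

step 0: x̄ = F·x = [-2, 9, -2]
step 0: P̄ = F·P·Fᵀ + Q = [26 4 24; 4 55 4; 24 4 28]
step 0: y = z − H·x̄ = [10, -20]
step 0: S = H·P̄·Hᵀ + R = [919 528; 528 798]
step 0: K = P̄·Hᵀ·S⁻¹ = [12206/75763 836/227289; -12384/75763 49997/151526; 13004/75763 -748/227289]
step 0: x' = x̄ + K·y = [-105118/227289, 58057/75763, -49498/227289]
step 0: P' = (I − K·H)·P̄ = [343246/227289 -39216/75763 -331040/227289; -39216/75763 78893/151526 35088/75763; -331040/227289 35088/75763 344044/227289]
step 1: x̄ = F·x = [-37080/75763, 66008/227289, -37080/75763]
step 1: P̄ = F·P·Fᵀ + Q = [1950686/75763 -151244/75763 1799160/75763; -151244/75763 1533049/227289 -151244/75763; 1799160/75763 -151244/75763 2102212/75763]
step 1: y = z − H·x̄ = [-4809/75763, 272521/75763]
step 1: S = H·P̄·Hᵀ + R = [68936725/75763 31480800/75763; 31480800/75763 19205640/75763]
step 1: K = P̄·Hᵀ·S⁻¹ = [5596522/36620025 38342/1690155; -5654276/36620025 4181959/13521240; 6556804/36620025 -34306/1690155]
step 1: x' = x̄ + K·y = [-45868928/109860075, 1241621477/878880600, -63037346/109860075]
step 1: P' = (I − K·H)·P̄ = [163027034/109860075 -53715622/109860075 -157430512/109860075; -53715622/109860075 430147063/878880600 48061346/109860075; -157430512/109860075 48061346/109860075 163987316/109860075]
step 2: x̄ = F·x = [3815204/12206675, -186895573/439440300, 3815204/12206675]
step 2: P̄ = F·P·Fᵀ + Q = [309691294/12206675 -25551788/12206675 285277944/12206675; -25551788/12206675 1476607273/219720150 -25551788/12206675; 285277944/12206675 -25551788/12206675 334104644/12206675]
step 2: y = z − H·x̄ = [13728801/12206675, -389892071/146480100]
step 2: S = H·P̄·Hᵀ + R = [10941373109/12206675 4968031008/12206675; 4968031008/12206675 6057946147/24413350]
step 2: K = P̄·Hᵀ·S⁻¹ = [1059159889962/6930464223737 157320981920/6930464223737; -1070059041352/6930464223737 6428341945187/20791392671211; 1240898274372/6930464223737 -140760878560/6930464223737]
step 2: x' = x̄ + K·y = [8815819188358/20791392671211, -59127420465817/41582785342422, 11809270625248/20791392671211]
step 2: P' = (I − K·H)·P̄ = [10284470541950/6930464223737 -10165560892844/20791392671211 -9931417245296/6930464223737; -10165560892844/20791392671211 10173548589919/20791392671211 9095501851492/20791392671211; -9931417245296/6930464223737 9095501851492/20791392671211 10345050003420/6930464223737]

step 0: x' = [-105118/227289, 58057/75763, -49498/227289], P' = [343246/227289 -39216/75763 -331040/227289; -39216/75763 78893/151526 35088/75763; -331040/227289 35088/75763 344044/227289]
step 1: x' = [-45868928/109860075, 1241621477/878880600, -63037346/109860075], P' = [163027034/109860075 -53715622/109860075 -157430512/109860075; -53715622/109860075 430147063/878880600 48061346/109860075; -157430512/109860075 48061346/109860075 163987316/109860075]
step 2: x' = [8815819188358/20791392671211, -59127420465817/41582785342422, 11809270625248/20791392671211], P' = [10284470541950/6930464223737 -10165560892844/20791392671211 -9931417245296/6930464223737; -10165560892844/20791392671211 10173548589919/20791392671211 9095501851492/20791392671211; -9931417245296/6930464223737 9095501851492/20791392671211 10345050003420/6930464223737]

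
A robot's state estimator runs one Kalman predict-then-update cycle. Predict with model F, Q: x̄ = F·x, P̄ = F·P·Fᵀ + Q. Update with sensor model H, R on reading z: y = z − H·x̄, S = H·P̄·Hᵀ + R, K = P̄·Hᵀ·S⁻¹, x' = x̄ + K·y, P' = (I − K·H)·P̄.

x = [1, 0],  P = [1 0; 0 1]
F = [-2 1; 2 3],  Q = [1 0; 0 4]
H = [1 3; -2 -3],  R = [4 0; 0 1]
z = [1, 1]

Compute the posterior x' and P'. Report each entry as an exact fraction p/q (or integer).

x̄ = F·x = [-2, 2]
P̄ = F·P·Fᵀ + Q = [6 -1; -1 17]
y = z − H·x̄ = [-3, 3]
S = H·P̄·Hᵀ + R = [157 -156; -156 166]
K = P̄·Hᵀ·S⁻¹ = [-453/863 -945/1726; 328/863 107/1726]
x' = x̄ + K·y = [-3569/1726, 1805/1726]
P' = (I − K·H)·P̄ = [4569/1726 -2731/1726; -2731/1726 1785/1726]

x' = [-3569/1726, 1805/1726]
P' = [4569/1726 -2731/1726; -2731/1726 1785/1726]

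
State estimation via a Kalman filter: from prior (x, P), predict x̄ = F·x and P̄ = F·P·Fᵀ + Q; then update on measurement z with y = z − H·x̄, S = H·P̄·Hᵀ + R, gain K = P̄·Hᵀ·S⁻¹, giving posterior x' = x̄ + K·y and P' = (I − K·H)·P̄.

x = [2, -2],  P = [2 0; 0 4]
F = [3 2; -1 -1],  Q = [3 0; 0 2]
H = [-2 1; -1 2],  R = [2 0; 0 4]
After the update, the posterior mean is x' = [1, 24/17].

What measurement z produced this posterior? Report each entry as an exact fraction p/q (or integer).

x̄ = F·x = [2, 0]
P̄ = F·P·Fᵀ + Q = [37 -14; -14 8]
S = H·P̄·Hᵀ + R = [214 160; 160 129]
K = P̄·Hᵀ·S⁻¹ = [-28/59 5/59; -78/1003 330/1003]
x' − x̄ = [-1, 24/17] = K·y
y = (KᵀK)⁻¹·Kᵀ·(x' − x̄) = [3, 5]
z = y + H·x̄ = [3, 5] + [-4, -2] = [-1, 3]

z = [-1, 3]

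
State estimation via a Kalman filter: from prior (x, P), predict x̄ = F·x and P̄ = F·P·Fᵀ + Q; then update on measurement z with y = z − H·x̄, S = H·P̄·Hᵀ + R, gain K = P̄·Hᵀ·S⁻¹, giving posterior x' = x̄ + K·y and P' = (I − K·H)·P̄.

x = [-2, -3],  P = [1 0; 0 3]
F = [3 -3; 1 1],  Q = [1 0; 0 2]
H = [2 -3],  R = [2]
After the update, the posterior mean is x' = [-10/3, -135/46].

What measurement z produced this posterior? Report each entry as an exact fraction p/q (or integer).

x̄ = F·x = [3, -5]
P̄ = F·P·Fᵀ + Q = [37 -6; -6 6]
S = H·P̄·Hᵀ + R = [276]
K = P̄·Hᵀ·S⁻¹ = [1/3; -5/46]
x' − x̄ = [-19/3, 95/46] = K·y
y = (KᵀK)⁻¹·Kᵀ·(x' − x̄) = [-19]
z = y + H·x̄ = [-19] + [21] = [2]

z = [2]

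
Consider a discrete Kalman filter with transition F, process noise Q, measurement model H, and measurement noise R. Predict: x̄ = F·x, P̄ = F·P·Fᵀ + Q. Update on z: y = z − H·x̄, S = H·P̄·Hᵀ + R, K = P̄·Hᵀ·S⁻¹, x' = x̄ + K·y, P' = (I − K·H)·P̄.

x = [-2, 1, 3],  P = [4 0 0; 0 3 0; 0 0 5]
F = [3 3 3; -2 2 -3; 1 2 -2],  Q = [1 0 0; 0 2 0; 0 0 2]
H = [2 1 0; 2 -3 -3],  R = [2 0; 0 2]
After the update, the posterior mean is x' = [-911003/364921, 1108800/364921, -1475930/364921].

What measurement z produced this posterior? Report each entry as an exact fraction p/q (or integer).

z = [-2, -2]

x̄ = F·x = [6, -3, -6]
P̄ = F·P·Fᵀ + Q = [109 -51 0; -51 75 34; 0 34 38]
S = H·P̄·Hᵀ + R = [309 313; 313 2679]
K = P̄·Hᵀ·S⁻¹ = [165635/364921 31184/364921; 30972/364921 -62055/364921; 79347/364921 -38693/364921]
x' − x̄ = [-3100529/364921, 2203563/364921, 713596/364921] = K·y
y = (KᵀK)⁻¹·Kᵀ·(x' − x̄) = [-11, -41]
z = y + H·x̄ = [-11, -41] + [9, 39] = [-2, -2]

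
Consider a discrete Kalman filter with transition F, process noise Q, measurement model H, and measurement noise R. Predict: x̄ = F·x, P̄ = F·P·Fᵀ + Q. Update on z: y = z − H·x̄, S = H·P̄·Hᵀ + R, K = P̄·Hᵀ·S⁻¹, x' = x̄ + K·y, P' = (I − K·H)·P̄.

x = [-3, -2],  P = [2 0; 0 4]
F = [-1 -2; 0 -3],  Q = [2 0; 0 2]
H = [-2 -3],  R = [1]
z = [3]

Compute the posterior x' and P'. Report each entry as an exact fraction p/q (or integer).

x' = [1057/711, -156/79]
P' = [1676/711 -120/79; -120/79 86/79]

x̄ = F·x = [7, 6]
P̄ = F·P·Fᵀ + Q = [20 24; 24 38]
y = z − H·x̄ = [35]
S = H·P̄·Hᵀ + R = [711]
K = P̄·Hᵀ·S⁻¹ = [-112/711; -18/79]
x' = x̄ + K·y = [1057/711, -156/79]
P' = (I − K·H)·P̄ = [1676/711 -120/79; -120/79 86/79]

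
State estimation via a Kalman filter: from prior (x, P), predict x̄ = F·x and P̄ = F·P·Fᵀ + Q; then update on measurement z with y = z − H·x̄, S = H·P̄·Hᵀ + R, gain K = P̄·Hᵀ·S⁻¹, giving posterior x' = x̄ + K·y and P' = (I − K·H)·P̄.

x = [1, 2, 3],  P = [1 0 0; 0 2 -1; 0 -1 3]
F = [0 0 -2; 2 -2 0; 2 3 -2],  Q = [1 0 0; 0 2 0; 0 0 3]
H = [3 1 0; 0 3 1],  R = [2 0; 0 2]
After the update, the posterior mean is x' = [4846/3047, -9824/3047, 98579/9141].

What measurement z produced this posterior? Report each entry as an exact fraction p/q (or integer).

z = [2, 1]

x̄ = F·x = [-6, -2, 2]
P̄ = F·P·Fᵀ + Q = [13 -4 18; -4 14 -12; 18 -12 49]
S = H·P̄·Hᵀ + R = [109 48; 48 105]
K = P̄·Hᵀ·S⁻¹ = [1129/3047 -342/3047; -410/3047 1058/3047; 1262/3047 -599/9141]
x' − x̄ = [23128/3047, -3730/3047, 80297/9141] = K·y
y = (KᵀK)⁻¹·Kᵀ·(x' − x̄) = [22, 5]
z = y + H·x̄ = [22, 5] + [-20, -4] = [2, 1]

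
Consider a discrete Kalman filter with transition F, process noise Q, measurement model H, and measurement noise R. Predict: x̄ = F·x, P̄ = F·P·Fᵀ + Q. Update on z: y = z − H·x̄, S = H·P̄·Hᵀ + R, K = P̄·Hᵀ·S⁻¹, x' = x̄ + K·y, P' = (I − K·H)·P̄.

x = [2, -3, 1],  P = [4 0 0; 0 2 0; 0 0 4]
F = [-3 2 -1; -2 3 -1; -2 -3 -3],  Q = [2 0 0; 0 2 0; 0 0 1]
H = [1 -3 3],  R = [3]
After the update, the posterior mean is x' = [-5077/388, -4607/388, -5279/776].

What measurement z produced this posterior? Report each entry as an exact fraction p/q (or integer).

z = [2]

x̄ = F·x = [-13, -14, 2]
P̄ = F·P·Fᵀ + Q = [50 40 24; 40 40 10; 24 10 71]
S = H·P̄·Hᵀ + R = [776]
K = P̄·Hᵀ·S⁻¹ = [1/388; -25/388; 207/776]
x' − x̄ = [-33/388, 825/388, -6831/776] = K·y
y = (KᵀK)⁻¹·Kᵀ·(x' − x̄) = [-33]
z = y + H·x̄ = [-33] + [35] = [2]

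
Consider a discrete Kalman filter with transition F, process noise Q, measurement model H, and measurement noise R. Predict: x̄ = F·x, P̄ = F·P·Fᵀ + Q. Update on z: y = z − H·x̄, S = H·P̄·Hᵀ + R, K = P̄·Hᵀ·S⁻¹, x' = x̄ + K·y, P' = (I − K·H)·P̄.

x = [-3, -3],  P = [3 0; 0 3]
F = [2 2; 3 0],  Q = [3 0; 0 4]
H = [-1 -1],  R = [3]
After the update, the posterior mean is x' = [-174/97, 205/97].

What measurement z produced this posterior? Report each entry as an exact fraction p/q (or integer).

z = [-1]

x̄ = F·x = [-12, -9]
P̄ = F·P·Fᵀ + Q = [27 18; 18 31]
S = H·P̄·Hᵀ + R = [97]
K = P̄·Hᵀ·S⁻¹ = [-45/97; -49/97]
x' − x̄ = [990/97, 1078/97] = K·y
y = (KᵀK)⁻¹·Kᵀ·(x' − x̄) = [-22]
z = y + H·x̄ = [-22] + [21] = [-1]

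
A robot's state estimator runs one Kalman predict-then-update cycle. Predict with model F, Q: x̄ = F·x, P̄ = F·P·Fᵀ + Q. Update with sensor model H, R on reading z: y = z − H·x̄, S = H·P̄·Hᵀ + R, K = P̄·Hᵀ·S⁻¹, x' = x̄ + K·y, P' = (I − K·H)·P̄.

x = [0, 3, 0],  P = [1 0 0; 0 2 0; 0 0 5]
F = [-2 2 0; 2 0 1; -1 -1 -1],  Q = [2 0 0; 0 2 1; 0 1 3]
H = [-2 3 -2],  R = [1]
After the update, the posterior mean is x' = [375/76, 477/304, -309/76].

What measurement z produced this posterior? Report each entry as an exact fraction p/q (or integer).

x̄ = F·x = [6, 0, -3]
P̄ = F·P·Fᵀ + Q = [14 -4 -2; -4 11 -6; -2 -6 11]
S = H·P̄·Hᵀ + R = [304]
K = P̄·Hᵀ·S⁻¹ = [-9/76; 53/304; -9/76]
x' − x̄ = [-81/76, 477/304, -81/76] = K·y
y = (KᵀK)⁻¹·Kᵀ·(x' − x̄) = [9]
z = y + H·x̄ = [9] + [-6] = [3]

z = [3]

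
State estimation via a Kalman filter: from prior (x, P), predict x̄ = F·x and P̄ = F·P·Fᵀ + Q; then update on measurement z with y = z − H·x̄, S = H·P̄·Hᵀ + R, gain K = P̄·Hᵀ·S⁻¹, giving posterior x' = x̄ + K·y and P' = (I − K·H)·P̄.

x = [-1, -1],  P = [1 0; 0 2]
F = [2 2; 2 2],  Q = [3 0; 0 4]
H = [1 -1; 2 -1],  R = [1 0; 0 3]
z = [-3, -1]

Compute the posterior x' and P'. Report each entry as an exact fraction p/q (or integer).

x̄ = F·x = [-4, -4]
P̄ = F·P·Fᵀ + Q = [15 12; 12 16]
y = z − H·x̄ = [-3, 3]
S = H·P̄·Hᵀ + R = [8 10; 10 31]
K = P̄·Hᵀ·S⁻¹ = [-87/148 57/74; -51/37 26/37]
x' = x̄ + K·y = [11/148, 83/37]
P' = (I − K·H)·P̄ = [429/148 129/37; 129/37 180/37]

x' = [11/148, 83/37]
P' = [429/148 129/37; 129/37 180/37]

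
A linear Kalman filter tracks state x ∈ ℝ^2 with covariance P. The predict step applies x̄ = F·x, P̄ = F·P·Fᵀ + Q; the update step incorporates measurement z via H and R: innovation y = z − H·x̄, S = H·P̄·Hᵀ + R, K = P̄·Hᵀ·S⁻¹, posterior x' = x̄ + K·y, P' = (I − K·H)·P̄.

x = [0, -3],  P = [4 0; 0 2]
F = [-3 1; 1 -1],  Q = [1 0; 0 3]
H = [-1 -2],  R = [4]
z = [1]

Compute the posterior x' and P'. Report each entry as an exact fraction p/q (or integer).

x' = [-113/23, 53/23]
P' = [776/23 -366/23; -366/23 191/23]

x̄ = F·x = [-3, 3]
P̄ = F·P·Fᵀ + Q = [39 -14; -14 9]
y = z − H·x̄ = [4]
S = H·P̄·Hᵀ + R = [23]
K = P̄·Hᵀ·S⁻¹ = [-11/23; -4/23]
x' = x̄ + K·y = [-113/23, 53/23]
P' = (I − K·H)·P̄ = [776/23 -366/23; -366/23 191/23]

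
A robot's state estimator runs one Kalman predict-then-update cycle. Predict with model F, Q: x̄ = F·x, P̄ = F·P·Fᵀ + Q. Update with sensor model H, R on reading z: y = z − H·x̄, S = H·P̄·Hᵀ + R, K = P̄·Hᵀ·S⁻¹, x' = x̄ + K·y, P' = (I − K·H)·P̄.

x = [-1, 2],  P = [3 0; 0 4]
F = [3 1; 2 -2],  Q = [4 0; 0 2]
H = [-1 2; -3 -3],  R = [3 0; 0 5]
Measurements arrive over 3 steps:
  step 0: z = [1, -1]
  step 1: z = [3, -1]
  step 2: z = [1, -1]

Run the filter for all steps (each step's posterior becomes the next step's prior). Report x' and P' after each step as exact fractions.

step 0: x' = [-685/15967, 5562/15967], P' = [9035/15967 -3200/15967; -3200/15967 6170/15967]
step 1: x' = [-43334051/76073085, 70552646/76073085], P' = [39224437/76073085 -12650512/76073085; -12650512/76073085 27131662/76073085]
step 2: x' = [1821368957/36873477927, 8216481082/36873477927], P' = [19001062987/36873477927 -6119731792/36873477927; -6119731792/36873477927 13110975562/36873477927]

step 0: x̄ = F·x = [-1, -6]
step 0: P̄ = F·P·Fᵀ + Q = [35 10; 10 30]
step 0: y = z − H·x̄ = [12, -22]
step 0: S = H·P̄·Hᵀ + R = [118 -105; -105 770]
step 0: K = P̄·Hᵀ·S⁻¹ = [-735/2281 -3501/15967; 740/2281 -1782/15967]
step 0: x' = x̄ + K·y = [-685/15967, 5562/15967]
step 0: P' = (I − K·H)·P̄ = [9035/15967 -3200/15967; -3200/15967 6170/15967]
step 1: x̄ = F·x = [501/2281, -12494/15967]
step 1: P̄ = F·P·Fᵀ + Q = [18879/2281 7810/2281; 7810/2281 118354/15967]
step 1: y = z − H·x̄ = [76396/15967, -42928/15967]
step 1: S = H·P̄·Hᵀ + R = [434790/15967 -477675/15967; -477675/15967 3318458/15967]
step 1: K = P̄·Hᵀ·S⁻¹ = [-1955317/6915735 -354319/1690513; 2027692/6915735 -193082/1690513]
step 1: x' = x̄ + K·y = [-43334051/76073085, 70552646/76073085]
step 1: P' = (I − K·H)·P̄ = [39224437/76073085 -12650512/76073085; -12650512/76073085 27131662/76073085]
step 2: x̄ = F·x = [-59449507/76073085, -227773394/76073085]
step 2: P̄ = F·P·Fᵀ + Q = [608540863/76073085 231685346/76073085; 231685346/76073085 518774662/76073085]
step 2: y = z − H·x̄ = [52463374/8452565, -104193532/8452565]
step 2: S = H·P̄·Hᵀ + R = [220568598/8452565 -220231269/8452565; -220231269/8452565 1632949042/8452565]
step 2: K = P̄·Hᵀ·S⁻¹ = [-3471169619/12291159309 -858755413/4097053103; 1197840108/4097053103 -466082918/4097053103]
step 2: x' = x̄ + K·y = [1821368957/36873477927, 8216481082/36873477927]
step 2: P' = (I − K·H)·P̄ = [19001062987/36873477927 -6119731792/36873477927; -6119731792/36873477927 13110975562/36873477927]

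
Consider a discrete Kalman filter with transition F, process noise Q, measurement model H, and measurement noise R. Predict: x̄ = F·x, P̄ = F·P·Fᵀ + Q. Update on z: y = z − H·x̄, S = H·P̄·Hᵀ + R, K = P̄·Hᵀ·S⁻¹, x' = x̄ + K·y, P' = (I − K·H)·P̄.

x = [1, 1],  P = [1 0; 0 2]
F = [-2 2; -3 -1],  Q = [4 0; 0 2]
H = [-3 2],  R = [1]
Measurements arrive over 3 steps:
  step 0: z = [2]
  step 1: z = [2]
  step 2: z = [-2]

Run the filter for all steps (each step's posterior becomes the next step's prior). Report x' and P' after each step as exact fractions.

step 0: x̄ = F·x = [0, -4]
step 0: P̄ = F·P·Fᵀ + Q = [16 2; 2 13]
step 0: y = z − H·x̄ = [10]
step 0: S = H·P̄·Hᵀ + R = [173]
step 0: K = P̄·Hᵀ·S⁻¹ = [-44/173; 20/173]
step 0: x' = x̄ + K·y = [-440/173, -492/173]
step 0: P' = (I − K·H)·P̄ = [832/173 1226/173; 1226/173 1849/173]
step 1: x̄ = F·x = [-104/173, 1812/173]
step 1: P̄ = F·P·Fᵀ + Q = [1608/173 -3610/173; -3610/173 17039/173]
step 1: y = z − H·x̄ = [-3590/173]
step 1: S = H·P̄·Hᵀ + R = [126121/173]
step 1: K = P̄·Hᵀ·S⁻¹ = [-12044/126121; 44908/126121]
step 1: x' = x̄ + K·y = [174112/126121, 389084/126121]
step 1: P' = (I − K·H)·P̄ = [333784/126121 494654/126121; 494654/126121 764435/126121]
step 2: x̄ = F·x = [429944/126121, -911420/126121]
step 2: P̄ = F·P·Fᵀ + Q = [940128/126121 -1504782/126121; -1504782/126121 6988657/126121]
step 2: y = z − H·x̄ = [2860430/126121]
step 2: S = H·P̄·Hᵀ + R = [54599285/126121]
step 2: K = P̄·Hᵀ·S⁻¹ = [-5829948/54599285; 3698332/10919857]
step 2: x' = x̄ + K·y = [10780880/10919857, 4965420/10919857]
step 2: P' = (I − K·H)·P̄ = [137503056/54599285 40667922/10919857; 40667922/10919857 62851049/10919857]

step 0: x' = [-440/173, -492/173], P' = [832/173 1226/173; 1226/173 1849/173]
step 1: x' = [174112/126121, 389084/126121], P' = [333784/126121 494654/126121; 494654/126121 764435/126121]
step 2: x' = [10780880/10919857, 4965420/10919857], P' = [137503056/54599285 40667922/10919857; 40667922/10919857 62851049/10919857]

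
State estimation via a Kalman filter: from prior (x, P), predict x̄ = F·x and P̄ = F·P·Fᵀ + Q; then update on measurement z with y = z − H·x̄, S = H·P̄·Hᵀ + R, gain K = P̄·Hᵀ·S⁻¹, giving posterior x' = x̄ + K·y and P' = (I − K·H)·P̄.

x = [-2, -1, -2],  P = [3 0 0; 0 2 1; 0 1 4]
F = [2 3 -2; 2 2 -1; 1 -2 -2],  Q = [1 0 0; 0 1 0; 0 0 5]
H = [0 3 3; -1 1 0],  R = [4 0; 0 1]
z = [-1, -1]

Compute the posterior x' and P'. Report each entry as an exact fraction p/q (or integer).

x̄ = F·x = [-3, -4, 4]
P̄ = F·P·Fᵀ + Q = [35 25 8; 25 21 4; 8 4 40]
y = z − H·x̄ = [-1, 0]
S = H·P̄·Hᵀ + R = [625 -24; -24 7]
K = P̄·Hᵀ·S⁻¹ = [453/3799 -3874/3799; 429/3799 -700/3799; 828/3799 668/3799]
x' = x̄ + K·y = [-11850/3799, -15625/3799, 14368/3799]
P' = (I − K·H)·P̄ = [49378/3799 45504/3799 -44900/3799; 45504/3799 44804/3799 -44232/3799; -44900/3799 -44232/3799 45336/3799]

x' = [-11850/3799, -15625/3799, 14368/3799]
P' = [49378/3799 45504/3799 -44900/3799; 45504/3799 44804/3799 -44232/3799; -44900/3799 -44232/3799 45336/3799]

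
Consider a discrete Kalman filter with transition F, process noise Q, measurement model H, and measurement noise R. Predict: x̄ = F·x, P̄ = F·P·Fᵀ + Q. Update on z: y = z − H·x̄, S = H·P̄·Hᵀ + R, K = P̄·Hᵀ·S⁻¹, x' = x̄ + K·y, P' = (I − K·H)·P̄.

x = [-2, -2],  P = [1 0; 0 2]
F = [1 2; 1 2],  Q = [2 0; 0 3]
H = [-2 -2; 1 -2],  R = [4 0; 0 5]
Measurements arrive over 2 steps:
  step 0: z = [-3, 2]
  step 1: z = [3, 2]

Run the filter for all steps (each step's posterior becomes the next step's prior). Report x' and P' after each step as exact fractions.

step 0: x' = [745/692, 3/692], P' = [257/346 -27/173; -27/173 183/346]
step 1: x' = [-25007/84926, -168909/169852], P' = [30397/42463 -6979/42463; -6979/42463 44701/84926]

step 0: x̄ = F·x = [-6, -6]
step 0: P̄ = F·P·Fᵀ + Q = [11 9; 9 12]
step 0: y = z − H·x̄ = [-27, -4]
step 0: S = H·P̄·Hᵀ + R = [168 44; 44 28]
step 0: K = P̄·Hᵀ·S⁻¹ = [-203/692 73/346; -129/692 -42/173]
step 0: x' = x̄ + K·y = [745/692, 3/692]
step 0: P' = (I − K·H)·P̄ = [257/346 -27/173; -27/173 183/346]
step 1: x̄ = F·x = [751/692, 751/692]
step 1: P̄ = F·P·Fᵀ + Q = [1465/346 773/346; 773/346 1811/346]
step 1: y = z − H·x̄ = [1270/173, 2135/692]
step 1: S = H·P̄·Hᵀ + R = [10336/173 2930/173; 2930/173 7347/346]
step 1: K = P̄·Hᵀ·S⁻¹ = [-11709/42463 8871/42463; -30743/169852 -10336/42463]
step 1: x' = x̄ + K·y = [-25007/84926, -168909/169852]
step 1: P' = (I − K·H)·P̄ = [30397/42463 -6979/42463; -6979/42463 44701/84926]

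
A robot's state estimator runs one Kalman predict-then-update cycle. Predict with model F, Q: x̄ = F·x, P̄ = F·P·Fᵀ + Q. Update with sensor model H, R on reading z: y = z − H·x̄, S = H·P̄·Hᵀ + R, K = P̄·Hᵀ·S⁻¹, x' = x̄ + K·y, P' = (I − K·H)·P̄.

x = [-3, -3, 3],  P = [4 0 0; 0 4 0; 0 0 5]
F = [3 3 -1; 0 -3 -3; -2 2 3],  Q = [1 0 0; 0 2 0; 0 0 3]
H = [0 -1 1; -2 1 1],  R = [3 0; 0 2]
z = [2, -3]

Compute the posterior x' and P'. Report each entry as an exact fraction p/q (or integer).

x' = [22713/48869, -96048/48869, 5881/48869]
P' = [81954/48869 62519/48869 62537/48869; 62519/48869 311165/146607 93437/146607; 62537/48869 93437/146607 311183/146607]

x̄ = F·x = [-21, 0, 9]
P̄ = F·P·Fᵀ + Q = [78 -21 -15; -21 83 -69; -15 -69 80]
y = z − H·x̄ = [-7, -54]
S = H·P̄·Hᵀ + R = [304 -15; -15 483]
K = P̄·Hᵀ·S⁻¹ = [6/48869 -19426/48869; -24192/48869 14744/146607; 24194/48869 14699/146607]
x' = x̄ + K·y = [22713/48869, -96048/48869, 5881/48869]
P' = (I − K·H)·P̄ = [81954/48869 62519/48869 62537/48869; 62519/48869 311165/146607 93437/146607; 62537/48869 93437/146607 311183/146607]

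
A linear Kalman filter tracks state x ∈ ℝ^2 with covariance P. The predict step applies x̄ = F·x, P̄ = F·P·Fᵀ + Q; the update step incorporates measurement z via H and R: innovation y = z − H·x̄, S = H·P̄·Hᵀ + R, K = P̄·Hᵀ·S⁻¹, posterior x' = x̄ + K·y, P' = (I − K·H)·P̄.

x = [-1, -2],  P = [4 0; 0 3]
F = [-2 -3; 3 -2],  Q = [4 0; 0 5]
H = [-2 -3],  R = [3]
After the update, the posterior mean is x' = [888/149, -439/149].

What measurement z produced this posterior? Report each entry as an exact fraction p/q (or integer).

z = [-3]

x̄ = F·x = [8, 1]
P̄ = F·P·Fᵀ + Q = [47 -6; -6 53]
S = H·P̄·Hᵀ + R = [596]
K = P̄·Hᵀ·S⁻¹ = [-19/149; -147/596]
x' − x̄ = [-304/149, -588/149] = K·y
y = (KᵀK)⁻¹·Kᵀ·(x' − x̄) = [16]
z = y + H·x̄ = [16] + [-19] = [-3]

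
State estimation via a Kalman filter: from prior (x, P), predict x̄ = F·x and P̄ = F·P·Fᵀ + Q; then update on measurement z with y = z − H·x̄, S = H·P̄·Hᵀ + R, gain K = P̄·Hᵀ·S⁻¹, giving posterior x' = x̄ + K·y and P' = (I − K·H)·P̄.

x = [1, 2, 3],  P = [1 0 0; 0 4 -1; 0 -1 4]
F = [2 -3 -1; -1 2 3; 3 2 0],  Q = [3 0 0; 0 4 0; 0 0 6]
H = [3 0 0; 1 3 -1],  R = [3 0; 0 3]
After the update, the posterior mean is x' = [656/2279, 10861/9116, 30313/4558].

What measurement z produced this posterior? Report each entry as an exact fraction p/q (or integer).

x̄ = F·x = [-7, 12, 7]
P̄ = F·P·Fᵀ + Q = [41 -27 -16; -27 45 7; -16 7 31]
S = H·P̄·Hᵀ + R = [372 -72; -72 308]
K = P̄·Hᵀ·S⁻¹ = [3013/9116 -3/4558; -1473/9116 2645/9116; -347/2279 -547/4558]
x' − x̄ = [16609/2279, -98531/9116, -1593/4558] = K·y
y = (KᵀK)⁻¹·Kᵀ·(x' − x̄) = [22, -25]
z = y + H·x̄ = [22, -25] + [-21, 22] = [1, -3]

z = [1, -3]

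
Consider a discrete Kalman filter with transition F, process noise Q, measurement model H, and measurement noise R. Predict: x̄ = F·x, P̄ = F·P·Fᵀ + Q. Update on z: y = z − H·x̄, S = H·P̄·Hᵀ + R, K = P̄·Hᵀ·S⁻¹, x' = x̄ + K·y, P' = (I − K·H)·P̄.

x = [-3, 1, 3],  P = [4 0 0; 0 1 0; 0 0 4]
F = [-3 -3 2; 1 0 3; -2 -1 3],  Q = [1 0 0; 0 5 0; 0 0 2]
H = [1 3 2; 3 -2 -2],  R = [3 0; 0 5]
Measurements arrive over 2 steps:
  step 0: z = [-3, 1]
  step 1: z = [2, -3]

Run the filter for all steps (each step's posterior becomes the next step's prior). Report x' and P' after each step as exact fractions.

step 0: x̄ = F·x = [12, 6, 14]
step 0: P̄ = F·P·Fᵀ + Q = [62 12 51; 12 45 28; 51 28 55]
step 0: y = z − H·x̄ = [-61, 5]
step 0: S = H·P̄·Hᵀ + R = [1302 -296; -296 431]
step 0: K = P̄·Hᵀ·S⁻¹ = [51980/236773 68660/236773; 54933/473546 -41566/236773; 101747/473546 27797/236773]
step 0: x' = x̄ + K·y = [13796/236773, -925297/473546, 701047/473546]
step 0: P' = (I − K·H)·P̄ = [164326/236773 -158064/236773 232903/236773; -158064/236773 1013651/473546 -1280013/473546; 232903/236773 -1280013/473546 1839737/473546]
step 1: x̄ = F·x = [4095209/473546, 2130733/473546, 1486627/236773]
step 1: P̄ = F·P·Fᵀ + Q = [23993401/473546 19260325/473546 10615400/236773; 19260325/473546 22048851/473546 9329539/236773; 10615400/236773 9329539/236773 10329439/236773]
step 1: y = z − H·x̄ = [-7743412/236773, -3498291/473546]
step 1: S = H·P̄·Hᵀ + R = [365441648/236773 -54896860/236773; -54896860/236773 52518379/473546]
step 1: K = P̄·Hᵀ·S⁻¹ = [1461395473/6950260638 931916353/3475130319; 2710302077/18534028368 -334348297/2316753546; 9680323745/55602085104 552064661/6950260638]
step 1: x' = x̄ + K·y = [-728370368/3475130319, 907287217/1158376773, -6415802/3475130319]
step 1: P' = (I − K·H)·P̄ = [2091462341/3475130319 -1009449593/2316753546 4643154037/6950260638; -1009449593/2316753546 9019787109/6178009456 -32485790503/18534028368; 4643154037/6950260638 -32485790503/18534028368 142133926733/55602085104]

step 0: x' = [13796/236773, -925297/473546, 701047/473546], P' = [164326/236773 -158064/236773 232903/236773; -158064/236773 1013651/473546 -1280013/473546; 232903/236773 -1280013/473546 1839737/473546]
step 1: x' = [-728370368/3475130319, 907287217/1158376773, -6415802/3475130319], P' = [2091462341/3475130319 -1009449593/2316753546 4643154037/6950260638; -1009449593/2316753546 9019787109/6178009456 -32485790503/18534028368; 4643154037/6950260638 -32485790503/18534028368 142133926733/55602085104]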